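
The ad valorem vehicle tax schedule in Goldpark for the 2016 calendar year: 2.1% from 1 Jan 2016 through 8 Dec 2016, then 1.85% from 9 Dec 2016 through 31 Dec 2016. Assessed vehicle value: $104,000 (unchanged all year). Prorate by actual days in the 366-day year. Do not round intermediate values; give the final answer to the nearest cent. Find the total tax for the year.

1 Jan – 8 Dec 2016: 343 days at 2.1% → $104,000 × 2.1% × 343/366 = $2,046.7541
9 Dec – 31 Dec 2016: 23 days at 1.85% → $104,000 × 1.85% × 23/366 = $120.9071
Total = $2,167.6612

$2,167.66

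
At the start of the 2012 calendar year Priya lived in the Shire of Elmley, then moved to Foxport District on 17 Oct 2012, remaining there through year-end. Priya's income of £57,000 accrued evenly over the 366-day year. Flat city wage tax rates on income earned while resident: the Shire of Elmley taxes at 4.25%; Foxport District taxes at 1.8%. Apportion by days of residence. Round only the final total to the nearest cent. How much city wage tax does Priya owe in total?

The Shire of Elmley, 1 Jan – 16 Oct 2012: 290 days → £57,000 × 4.25% × 290/366 = £1,919.4672
Foxport District, 17 Oct – 31 Dec 2012: 76 days → £57,000 × 1.8% × 76/366 = £213.0492
Total = £2,132.5164

£2,132.52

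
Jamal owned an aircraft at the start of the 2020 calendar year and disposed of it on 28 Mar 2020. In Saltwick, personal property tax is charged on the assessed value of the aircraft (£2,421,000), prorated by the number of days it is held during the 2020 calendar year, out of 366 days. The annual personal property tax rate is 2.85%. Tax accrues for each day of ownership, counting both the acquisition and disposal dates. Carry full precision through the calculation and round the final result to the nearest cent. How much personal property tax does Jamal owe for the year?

Days held (1 Jan – 28 Mar 2020): 88 out of 366
Tax = £2,421,000 × 2.85% × 88/366 = £16,589.8033

£16,589.80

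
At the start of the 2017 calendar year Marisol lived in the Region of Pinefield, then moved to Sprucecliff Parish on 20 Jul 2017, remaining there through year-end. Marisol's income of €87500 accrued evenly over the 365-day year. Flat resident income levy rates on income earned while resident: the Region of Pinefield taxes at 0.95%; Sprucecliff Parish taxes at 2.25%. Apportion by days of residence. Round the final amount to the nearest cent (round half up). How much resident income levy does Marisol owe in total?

€1345.46

The Region of Pinefield, 1 Jan – 19 Jul 2017: 200 days → €87500 × 0.95% × 200/365 = €455.4795
Sprucecliff Parish, 20 Jul – 31 Dec 2017: 165 days → €87500 × 2.25% × 165/365 = €889.9829
Total = €1345.4623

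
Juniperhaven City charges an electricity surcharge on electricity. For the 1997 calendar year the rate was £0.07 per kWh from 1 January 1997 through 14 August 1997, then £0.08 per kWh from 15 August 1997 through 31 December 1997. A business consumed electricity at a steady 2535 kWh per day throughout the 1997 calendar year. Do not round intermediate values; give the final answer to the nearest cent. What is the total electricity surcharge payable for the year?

1 January – 14 August 1997: 226 days × 2535 kWh/day = 572,910 kWh at £0.07/kWh → £40,103.70
15 August – 31 December 1997: 139 days × 2535 kWh/day = 352,365 kWh at £0.08/kWh → £28,189.20

£68,292.90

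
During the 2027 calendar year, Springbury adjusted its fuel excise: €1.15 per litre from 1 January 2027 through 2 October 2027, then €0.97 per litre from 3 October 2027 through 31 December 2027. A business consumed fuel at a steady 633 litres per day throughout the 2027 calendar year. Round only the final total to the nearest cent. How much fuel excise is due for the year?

€255447.15

1 January – 2 October 2027: 275 days × 633 litres/day = 174,075 litres at €1.15/litre → €200186.25
3 October – 31 December 2027: 90 days × 633 litres/day = 56,970 litres at €0.97/litre → €55260.90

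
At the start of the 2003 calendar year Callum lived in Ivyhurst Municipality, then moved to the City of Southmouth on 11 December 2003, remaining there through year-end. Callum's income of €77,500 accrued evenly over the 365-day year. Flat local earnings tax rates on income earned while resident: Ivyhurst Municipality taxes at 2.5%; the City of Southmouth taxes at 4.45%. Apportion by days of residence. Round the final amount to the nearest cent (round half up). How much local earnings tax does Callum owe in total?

Ivyhurst Municipality, 1 January – 10 December 2003: 344 days → €77,500 × 2.5% × 344/365 = €1,826.0274
The City of Southmouth, 11 December – 31 December 2003: 21 days → €77,500 × 4.45% × 21/365 = €198.4212
Total = €2,024.4486

€2,024.45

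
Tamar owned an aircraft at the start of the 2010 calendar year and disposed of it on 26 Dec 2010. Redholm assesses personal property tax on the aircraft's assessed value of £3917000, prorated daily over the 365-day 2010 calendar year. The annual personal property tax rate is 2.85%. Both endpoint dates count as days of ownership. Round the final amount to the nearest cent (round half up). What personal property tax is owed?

Days held (1 Jan – 26 Dec 2010): 360 out of 365
Tax = £3917000 × 2.85% × 360/365 = £110105.2603

£110105.26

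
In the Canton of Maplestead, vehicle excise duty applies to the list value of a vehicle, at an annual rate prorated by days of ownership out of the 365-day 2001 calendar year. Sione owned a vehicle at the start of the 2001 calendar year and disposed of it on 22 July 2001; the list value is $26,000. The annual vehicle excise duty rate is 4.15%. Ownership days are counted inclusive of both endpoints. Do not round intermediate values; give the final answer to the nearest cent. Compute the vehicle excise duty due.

Days held (1 January – 22 July 2001): 203 out of 365
Tax = $26,000 × 4.15% × 203/365 = $600.1014

$600.10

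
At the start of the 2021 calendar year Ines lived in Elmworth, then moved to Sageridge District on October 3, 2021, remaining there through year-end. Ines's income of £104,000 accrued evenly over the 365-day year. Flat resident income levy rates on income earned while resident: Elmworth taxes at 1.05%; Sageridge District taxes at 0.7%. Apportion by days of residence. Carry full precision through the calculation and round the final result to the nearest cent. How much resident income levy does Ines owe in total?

£1,002.25

Elmworth, January 1 – October 2, 2021: 275 days → £104,000 × 1.05% × 275/365 = £822.7397
Sageridge District, October 3 – December 31, 2021: 90 days → £104,000 × 0.7% × 90/365 = £179.5068
Total = £1,002.2466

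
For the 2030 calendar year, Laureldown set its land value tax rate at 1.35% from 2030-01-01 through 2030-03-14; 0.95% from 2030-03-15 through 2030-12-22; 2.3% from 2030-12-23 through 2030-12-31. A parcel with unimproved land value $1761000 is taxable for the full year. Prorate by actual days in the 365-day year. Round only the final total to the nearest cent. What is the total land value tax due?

2030-01-01 to 2030-03-14: 73 days at 1.35% → $1761000 × 1.35% × 73/365 = $4754.7000
2030-03-15 to 2030-12-22: 283 days at 0.95% → $1761000 × 0.95% × 283/365 = $12971.0918
2030-12-23 to 2030-12-31: 9 days at 2.3% → $1761000 × 2.3% × 9/365 = $998.7041
Total = $18724.4959

$18724.50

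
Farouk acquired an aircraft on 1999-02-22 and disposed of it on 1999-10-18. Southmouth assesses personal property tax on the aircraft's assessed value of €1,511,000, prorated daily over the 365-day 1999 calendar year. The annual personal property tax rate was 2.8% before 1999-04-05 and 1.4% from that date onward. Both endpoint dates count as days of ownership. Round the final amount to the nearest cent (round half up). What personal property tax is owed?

€16,285.68

1999-02-22 to 1999-04-04: 42 days at 2.8% → €1,511,000 × 2.8% × 42/365 = €4,868.3178
1999-04-05 to 1999-10-18: 197 days at 1.4% → €1,511,000 × 1.4% × 197/365 = €11,417.3644
Total = €16,285.6822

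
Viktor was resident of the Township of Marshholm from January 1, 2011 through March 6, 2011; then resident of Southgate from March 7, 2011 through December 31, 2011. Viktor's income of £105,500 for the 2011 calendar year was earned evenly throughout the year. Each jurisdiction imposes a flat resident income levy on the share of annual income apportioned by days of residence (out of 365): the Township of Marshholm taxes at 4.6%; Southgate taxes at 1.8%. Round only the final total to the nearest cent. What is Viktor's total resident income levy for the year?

The Township of Marshholm, January 1 – March 6, 2011: 65 days → £105,500 × 4.6% × 65/365 = £864.2329
Southgate, March 7 – December 31, 2011: 300 days → £105,500 × 1.8% × 300/365 = £1,560.8219
Total = £2,425.0548

£2,425.05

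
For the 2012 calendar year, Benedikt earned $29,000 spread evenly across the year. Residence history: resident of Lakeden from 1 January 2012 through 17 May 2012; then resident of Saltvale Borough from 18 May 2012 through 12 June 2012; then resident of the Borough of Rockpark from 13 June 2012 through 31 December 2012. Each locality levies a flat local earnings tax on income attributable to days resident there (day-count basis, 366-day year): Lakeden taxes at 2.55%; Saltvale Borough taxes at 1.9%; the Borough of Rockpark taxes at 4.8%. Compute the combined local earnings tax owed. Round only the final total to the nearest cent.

Lakeden, 1 January – 17 May 2012: 138 days → $29,000 × 2.55% × 138/366 = $278.8279
Saltvale Borough, 18 May – 12 June 2012: 26 days → $29,000 × 1.9% × 26/366 = $39.1421
The Borough of Rockpark, 13 June – 31 December 2012: 202 days → $29,000 × 4.8% × 202/366 = $768.2623
Total = $1,086.2322

$1,086.23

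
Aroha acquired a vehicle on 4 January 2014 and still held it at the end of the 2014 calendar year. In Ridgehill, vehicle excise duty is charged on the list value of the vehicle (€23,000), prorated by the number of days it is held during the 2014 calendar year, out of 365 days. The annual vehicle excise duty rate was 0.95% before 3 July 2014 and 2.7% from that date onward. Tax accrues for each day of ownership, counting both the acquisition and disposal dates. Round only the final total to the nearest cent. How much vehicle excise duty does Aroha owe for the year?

€417.40

4 January – 2 July 2014: 180 days at 0.95% → €23,000 × 0.95% × 180/365 = €107.7534
3 July – 31 December 2014: 182 days at 2.7% → €23,000 × 2.7% × 182/365 = €309.6493
Total = €417.4027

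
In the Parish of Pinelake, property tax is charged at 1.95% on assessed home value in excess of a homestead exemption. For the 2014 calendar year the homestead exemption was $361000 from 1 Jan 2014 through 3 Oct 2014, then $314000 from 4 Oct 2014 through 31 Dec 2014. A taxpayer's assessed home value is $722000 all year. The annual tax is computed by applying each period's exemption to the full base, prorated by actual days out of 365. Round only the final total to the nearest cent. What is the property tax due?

1 Jan – 3 Oct 2014: 276 days, exemption $361000 → ($722000 − $361000) × 1.95% × 276/365 = $5323.0192
4 Oct – 31 Dec 2014: 89 days, exemption $314000 → ($722000 − $314000) × 1.95% × 89/365 = $1939.9562
Total = $7262.9753

$7262.98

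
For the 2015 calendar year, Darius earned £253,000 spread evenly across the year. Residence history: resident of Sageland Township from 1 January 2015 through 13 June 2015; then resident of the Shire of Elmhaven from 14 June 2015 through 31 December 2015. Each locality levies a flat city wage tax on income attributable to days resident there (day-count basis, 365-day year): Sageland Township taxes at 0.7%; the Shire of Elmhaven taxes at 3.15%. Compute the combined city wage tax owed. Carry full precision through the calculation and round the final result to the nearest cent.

Sageland Township, 1 January – 13 June 2015: 164 days → £253,000 × 0.7% × 164/365 = £795.7370
The Shire of Elmhaven, 14 June – 31 December 2015: 201 days → £253,000 × 3.15% × 201/365 = £4,388.6836
Total = £5,184.4205

£5,184.42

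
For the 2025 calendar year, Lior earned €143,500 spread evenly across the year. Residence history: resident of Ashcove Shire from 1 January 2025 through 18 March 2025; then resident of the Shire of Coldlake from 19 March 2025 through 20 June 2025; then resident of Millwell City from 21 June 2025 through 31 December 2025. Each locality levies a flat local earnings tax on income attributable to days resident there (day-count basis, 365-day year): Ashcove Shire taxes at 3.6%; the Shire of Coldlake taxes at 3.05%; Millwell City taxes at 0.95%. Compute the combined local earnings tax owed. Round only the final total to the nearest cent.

Ashcove Shire, 1 January – 18 March 2025: 77 days → €143,500 × 3.6% × 77/365 = €1,089.8137
The Shire of Coldlake, 19 March – 20 June 2025: 94 days → €143,500 × 3.05% × 94/365 = €1,127.1630
Millwell City, 21 June – 31 December 2025: 194 days → €143,500 × 0.95% × 194/365 = €724.5767
Total = €2,941.5534

€2,941.55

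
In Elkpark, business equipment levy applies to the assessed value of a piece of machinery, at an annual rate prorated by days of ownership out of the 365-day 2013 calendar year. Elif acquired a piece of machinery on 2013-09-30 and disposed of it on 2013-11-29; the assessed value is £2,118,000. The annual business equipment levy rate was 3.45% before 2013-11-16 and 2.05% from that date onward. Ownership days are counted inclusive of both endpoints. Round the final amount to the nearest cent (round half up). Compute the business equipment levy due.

2013-09-30 to 2013-11-15: 47 days at 3.45% → £2,118,000 × 3.45% × 47/365 = £9,409.1425
2013-11-16 to 2013-11-29: 14 days at 2.05% → £2,118,000 × 2.05% × 14/365 = £1,665.3863
Total = £11,074.5288

£11,074.53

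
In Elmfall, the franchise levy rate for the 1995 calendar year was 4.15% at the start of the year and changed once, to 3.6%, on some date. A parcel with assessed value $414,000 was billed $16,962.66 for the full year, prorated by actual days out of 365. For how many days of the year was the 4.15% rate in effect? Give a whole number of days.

330 days

Let d = days at the first rate; then 365 − d days at the second rate.
$414,000 × [4.15%·d + 3.6%·(365−d)] / 365 = $16,962.66
Solving gives d = 330, so the new rate took effect on 27 Nov 1995.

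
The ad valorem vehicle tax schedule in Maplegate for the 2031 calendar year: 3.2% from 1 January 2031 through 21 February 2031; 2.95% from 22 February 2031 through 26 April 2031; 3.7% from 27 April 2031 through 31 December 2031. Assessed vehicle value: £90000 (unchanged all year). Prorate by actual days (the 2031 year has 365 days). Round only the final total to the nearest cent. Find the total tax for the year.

£3147.53

1 January – 21 February 2031: 52 days at 3.2% → £90000 × 3.2% × 52/365 = £410.3014
22 February – 26 April 2031: 64 days at 2.95% → £90000 × 2.95% × 64/365 = £465.5342
27 April – 31 December 2031: 249 days at 3.7% → £90000 × 3.7% × 249/365 = £2271.6986
Total = £3147.5342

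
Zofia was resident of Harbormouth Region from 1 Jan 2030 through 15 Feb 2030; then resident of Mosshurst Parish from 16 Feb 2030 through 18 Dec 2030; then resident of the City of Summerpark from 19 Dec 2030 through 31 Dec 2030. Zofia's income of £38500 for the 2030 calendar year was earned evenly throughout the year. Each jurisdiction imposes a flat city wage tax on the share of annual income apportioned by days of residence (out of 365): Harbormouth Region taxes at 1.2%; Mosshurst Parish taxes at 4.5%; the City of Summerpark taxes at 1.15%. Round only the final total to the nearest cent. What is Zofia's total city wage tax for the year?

£1526.45

Harbormouth Region, 1 Jan – 15 Feb 2030: 46 days → £38500 × 1.2% × 46/365 = £58.2247
Mosshurst Parish, 16 Feb – 18 Dec 2030: 306 days → £38500 × 4.5% × 306/365 = £1452.4521
The City of Summerpark, 19 Dec – 31 Dec 2030: 13 days → £38500 × 1.15% × 13/365 = £15.7692
Total = £1526.4459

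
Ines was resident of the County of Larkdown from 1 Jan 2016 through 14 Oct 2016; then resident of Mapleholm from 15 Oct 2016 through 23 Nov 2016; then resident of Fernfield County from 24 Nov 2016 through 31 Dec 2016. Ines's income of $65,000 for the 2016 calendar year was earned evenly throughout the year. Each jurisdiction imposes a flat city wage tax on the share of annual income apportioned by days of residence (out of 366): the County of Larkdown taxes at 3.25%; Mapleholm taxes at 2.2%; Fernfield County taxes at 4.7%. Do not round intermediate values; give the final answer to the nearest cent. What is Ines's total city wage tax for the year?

$2,135.77

The County of Larkdown, 1 Jan – 14 Oct 2016: 288 days → $65,000 × 3.25% × 288/366 = $1,662.2951
Mapleholm, 15 Oct – 23 Nov 2016: 40 days → $65,000 × 2.2% × 40/366 = $156.2842
Fernfield County, 24 Nov – 31 Dec 2016: 38 days → $65,000 × 4.7% × 38/366 = $317.1858
Total = $2,135.7650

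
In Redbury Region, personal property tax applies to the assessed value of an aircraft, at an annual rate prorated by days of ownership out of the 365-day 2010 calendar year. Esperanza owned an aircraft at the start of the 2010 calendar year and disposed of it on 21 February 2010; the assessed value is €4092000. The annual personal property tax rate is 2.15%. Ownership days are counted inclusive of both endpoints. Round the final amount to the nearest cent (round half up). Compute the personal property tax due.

€12533.85

Days held (1 January – 21 February 2010): 52 out of 365
Tax = €4092000 × 2.15% × 52/365 = €12533.8521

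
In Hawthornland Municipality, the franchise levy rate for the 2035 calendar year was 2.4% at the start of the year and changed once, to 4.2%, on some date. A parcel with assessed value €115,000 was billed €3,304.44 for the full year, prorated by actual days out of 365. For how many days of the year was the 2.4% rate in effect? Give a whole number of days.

Let d = days at the first rate; then 365 − d days at the second rate.
€115,000 × [2.4%·d + 4.2%·(365−d)] / 365 = €3,304.44
Solving gives d = 269, so the new rate took effect on 27 September 2035.

269 days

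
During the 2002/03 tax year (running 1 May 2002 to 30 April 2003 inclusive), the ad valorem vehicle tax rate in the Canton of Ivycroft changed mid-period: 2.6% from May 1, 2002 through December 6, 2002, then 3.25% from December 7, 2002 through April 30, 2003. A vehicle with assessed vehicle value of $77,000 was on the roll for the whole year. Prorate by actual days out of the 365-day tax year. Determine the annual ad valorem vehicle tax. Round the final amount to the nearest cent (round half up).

$2,200.83

May 1 – December 6, 2002: 220 days at 2.6% → $77,000 × 2.6% × 220/365 = $1,206.6849
December 7, 2002 – April 30, 2003: 145 days at 3.25% → $77,000 × 3.25% × 145/365 = $994.1438
Total = $2,200.8288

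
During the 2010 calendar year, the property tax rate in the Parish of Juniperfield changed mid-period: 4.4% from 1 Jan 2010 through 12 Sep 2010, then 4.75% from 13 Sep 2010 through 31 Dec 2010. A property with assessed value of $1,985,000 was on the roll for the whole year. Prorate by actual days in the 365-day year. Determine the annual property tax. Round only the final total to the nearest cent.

$89,433.77

1 Jan – 12 Sep 2010: 255 days at 4.4% → $1,985,000 × 4.4% × 255/365 = $61,018.3562
13 Sep – 31 Dec 2010: 110 days at 4.75% → $1,985,000 × 4.75% × 110/365 = $28,415.4110
Total = $89,433.7671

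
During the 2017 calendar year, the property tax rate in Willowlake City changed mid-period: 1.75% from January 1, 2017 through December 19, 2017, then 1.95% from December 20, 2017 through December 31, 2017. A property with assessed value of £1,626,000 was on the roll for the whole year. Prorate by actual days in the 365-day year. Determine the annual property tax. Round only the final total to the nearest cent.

January 1 – December 19, 2017: 353 days at 1.75% → £1,626,000 × 1.75% × 353/365 = £27,519.4932
December 20 – December 31, 2017: 12 days at 1.95% → £1,626,000 × 1.95% × 12/365 = £1,042.4219
Total = £28,561.9151

£28,561.92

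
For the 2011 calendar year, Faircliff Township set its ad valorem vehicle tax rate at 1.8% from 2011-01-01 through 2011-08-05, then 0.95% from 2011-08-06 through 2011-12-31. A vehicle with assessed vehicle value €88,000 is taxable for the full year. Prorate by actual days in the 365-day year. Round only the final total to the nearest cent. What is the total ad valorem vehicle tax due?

2011-01-01 to 2011-08-05: 217 days at 1.8% → €88,000 × 1.8% × 217/365 = €941.7205
2011-08-06 to 2011-12-31: 148 days at 0.95% → €88,000 × 0.95% × 148/365 = €338.9808
Total = €1,280.7014

€1,280.70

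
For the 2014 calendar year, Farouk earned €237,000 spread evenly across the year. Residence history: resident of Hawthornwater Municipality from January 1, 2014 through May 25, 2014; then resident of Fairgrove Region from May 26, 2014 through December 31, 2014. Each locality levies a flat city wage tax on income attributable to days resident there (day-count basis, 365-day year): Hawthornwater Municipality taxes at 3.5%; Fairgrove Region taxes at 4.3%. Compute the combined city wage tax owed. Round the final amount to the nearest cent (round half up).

€9,437.79

Hawthornwater Municipality, January 1 – May 25, 2014: 145 days → €237,000 × 3.5% × 145/365 = €3,295.2740
Fairgrove Region, May 26 – December 31, 2014: 220 days → €237,000 × 4.3% × 220/365 = €6,142.5205
Total = €9,437.7945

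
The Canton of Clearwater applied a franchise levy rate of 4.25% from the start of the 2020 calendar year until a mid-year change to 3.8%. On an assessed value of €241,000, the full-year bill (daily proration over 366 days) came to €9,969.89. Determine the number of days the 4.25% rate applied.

274 days

Let d = days at the first rate; then 366 − d days at the second rate.
€241,000 × [4.25%·d + 3.8%·(366−d)] / 366 = €9,969.89
Solving gives d = 274, so the new rate took effect on 1 October 2020.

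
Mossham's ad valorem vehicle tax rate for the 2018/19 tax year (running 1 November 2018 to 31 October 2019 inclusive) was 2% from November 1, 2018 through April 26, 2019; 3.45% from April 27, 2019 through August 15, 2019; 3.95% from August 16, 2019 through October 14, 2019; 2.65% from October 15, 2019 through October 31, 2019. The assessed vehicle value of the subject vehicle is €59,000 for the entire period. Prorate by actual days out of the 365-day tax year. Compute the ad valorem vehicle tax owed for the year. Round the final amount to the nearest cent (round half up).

€1,647.15

November 1, 2018 – April 26, 2019: 177 days at 2% → €59,000 × 2% × 177/365 = €572.2192
April 27 – August 15, 2019: 111 days at 3.45% → €59,000 × 3.45% × 111/365 = €619.0151
August 16 – October 14, 2019: 60 days at 3.95% → €59,000 × 3.95% × 60/365 = €383.0959
October 15 – October 31, 2019: 17 days at 2.65% → €59,000 × 2.65% × 17/365 = €72.8205
Total = €1,647.1507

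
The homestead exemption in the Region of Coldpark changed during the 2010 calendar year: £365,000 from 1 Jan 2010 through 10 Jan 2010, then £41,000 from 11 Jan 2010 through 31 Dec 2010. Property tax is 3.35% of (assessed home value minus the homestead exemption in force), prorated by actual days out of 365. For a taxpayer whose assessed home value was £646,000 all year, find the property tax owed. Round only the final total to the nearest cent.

1 Jan – 10 Jan 2010: 10 days, exemption £365,000 → (£646,000 − £365,000) × 3.35% × 10/365 = £257.9041
11 Jan – 31 Dec 2010: 355 days, exemption £41,000 → (£646,000 − £41,000) × 3.35% × 355/365 = £19,712.2260
Total = £19,970.1301

£19,970.13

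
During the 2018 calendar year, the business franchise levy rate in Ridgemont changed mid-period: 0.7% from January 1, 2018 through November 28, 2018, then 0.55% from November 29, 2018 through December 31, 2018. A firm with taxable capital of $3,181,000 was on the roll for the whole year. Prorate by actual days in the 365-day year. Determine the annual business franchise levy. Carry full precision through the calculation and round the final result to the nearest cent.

$21,835.60

January 1 – November 28, 2018: 332 days at 0.7% → $3,181,000 × 0.7% × 332/365 = $20,253.8192
November 29 – December 31, 2018: 33 days at 0.55% → $3,181,000 × 0.55% × 33/365 = $1,581.7849
Total = $21,835.6041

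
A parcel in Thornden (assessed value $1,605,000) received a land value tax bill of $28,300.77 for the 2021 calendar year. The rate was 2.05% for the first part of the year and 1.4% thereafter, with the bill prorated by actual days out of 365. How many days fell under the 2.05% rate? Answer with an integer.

Let d = days at the first rate; then 365 − d days at the second rate.
$1,605,000 × [2.05%·d + 1.4%·(365−d)] / 365 = $28,300.77
Solving gives d = 204, so the new rate took effect on 24 Jul 2021.

204 days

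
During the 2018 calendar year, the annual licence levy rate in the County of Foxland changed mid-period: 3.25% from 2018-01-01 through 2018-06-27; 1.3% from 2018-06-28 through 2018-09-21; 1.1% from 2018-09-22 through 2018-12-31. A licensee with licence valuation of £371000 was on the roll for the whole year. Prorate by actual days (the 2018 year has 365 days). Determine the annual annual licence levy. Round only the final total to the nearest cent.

2018-01-01 to 2018-06-27: 178 days at 3.25% → £371000 × 3.25% × 178/365 = £5880.0959
2018-06-28 to 2018-09-21: 86 days at 1.3% → £371000 × 1.3% × 86/365 = £1136.3781
2018-09-22 to 2018-12-31: 101 days at 1.1% → £371000 × 1.1% × 101/365 = £1129.2630
Total = £8145.7370

£8145.74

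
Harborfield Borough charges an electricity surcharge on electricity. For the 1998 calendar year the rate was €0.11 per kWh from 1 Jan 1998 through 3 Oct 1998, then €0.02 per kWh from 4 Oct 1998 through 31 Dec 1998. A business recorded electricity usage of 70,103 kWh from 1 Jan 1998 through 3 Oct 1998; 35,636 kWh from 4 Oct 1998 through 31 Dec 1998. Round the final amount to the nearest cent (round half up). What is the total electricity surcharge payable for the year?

€8424.05

1 Jan – 3 Oct 1998: 70,103 kWh at €0.11/kWh → €7711.33
4 Oct – 31 Dec 1998: 35,636 kWh at €0.02/kWh → €712.72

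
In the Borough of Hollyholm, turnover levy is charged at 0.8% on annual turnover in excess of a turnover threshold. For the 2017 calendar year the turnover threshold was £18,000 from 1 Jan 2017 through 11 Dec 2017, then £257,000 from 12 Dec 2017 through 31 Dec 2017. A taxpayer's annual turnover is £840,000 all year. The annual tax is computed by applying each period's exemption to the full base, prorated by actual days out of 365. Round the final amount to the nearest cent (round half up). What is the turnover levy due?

£6,471.23

1 Jan – 11 Dec 2017: 345 days, exemption £18,000 → (£840,000 − £18,000) × 0.8% × 345/365 = £6,215.6712
12 Dec – 31 Dec 2017: 20 days, exemption £257,000 → (£840,000 − £257,000) × 0.8% × 20/365 = £255.5616
Total = £6,471.2329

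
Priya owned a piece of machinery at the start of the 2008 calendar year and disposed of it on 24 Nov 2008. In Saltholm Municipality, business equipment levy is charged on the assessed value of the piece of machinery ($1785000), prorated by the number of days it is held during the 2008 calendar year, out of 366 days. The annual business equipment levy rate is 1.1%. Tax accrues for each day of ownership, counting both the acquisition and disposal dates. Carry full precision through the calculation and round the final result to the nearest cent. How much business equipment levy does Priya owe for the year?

$17650.04

Days held (1 Jan – 24 Nov 2008): 329 out of 366
Tax = $1785000 × 1.1% × 329/366 = $17650.0410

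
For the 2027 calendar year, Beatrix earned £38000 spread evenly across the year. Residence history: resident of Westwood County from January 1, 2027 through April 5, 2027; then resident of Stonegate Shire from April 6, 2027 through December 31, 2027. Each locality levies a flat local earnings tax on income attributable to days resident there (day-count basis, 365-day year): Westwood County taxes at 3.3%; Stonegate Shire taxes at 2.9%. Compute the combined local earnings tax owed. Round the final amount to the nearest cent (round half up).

Westwood County, January 1 – April 5, 2027: 95 days → £38000 × 3.3% × 95/365 = £326.3836
Stonegate Shire, April 6 – December 31, 2027: 270 days → £38000 × 2.9% × 270/365 = £815.1781
Total = £1141.5616

£1141.56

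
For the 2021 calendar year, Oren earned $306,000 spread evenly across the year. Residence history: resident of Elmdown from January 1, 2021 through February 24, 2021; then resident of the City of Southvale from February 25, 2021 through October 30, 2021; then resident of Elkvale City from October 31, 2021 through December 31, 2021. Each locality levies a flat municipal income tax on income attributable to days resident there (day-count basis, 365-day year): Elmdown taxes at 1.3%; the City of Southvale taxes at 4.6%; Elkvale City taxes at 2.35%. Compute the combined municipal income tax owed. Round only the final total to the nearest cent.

Elmdown, January 1 – February 24, 2021: 55 days → $306,000 × 1.3% × 55/365 = $599.4247
The City of Southvale, February 25 – October 30, 2021: 248 days → $306,000 × 4.6% × 248/365 = $9,563.9671
Elkvale City, October 31 – December 31, 2021: 62 days → $306,000 × 2.35% × 62/365 = $1,221.4849
Total = $11,384.8767

$11,384.88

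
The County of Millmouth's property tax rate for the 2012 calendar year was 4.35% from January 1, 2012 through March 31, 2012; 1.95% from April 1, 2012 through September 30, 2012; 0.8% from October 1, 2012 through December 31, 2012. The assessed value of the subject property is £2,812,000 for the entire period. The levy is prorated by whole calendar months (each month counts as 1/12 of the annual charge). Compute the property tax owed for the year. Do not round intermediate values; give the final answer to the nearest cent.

£63,621.50

January 1 – March 31, 2012: 3 months at 4.35% → £2,812,000 × 4.35% × 3/12 = £30,580.5000
April 1 – September 30, 2012: 6 months at 1.95% → £2,812,000 × 1.95% × 6/12 = £27,417.0000
October 1 – December 31, 2012: 3 months at 0.8% → £2,812,000 × 0.8% × 3/12 = £5,624.0000
Total = £63,621.5000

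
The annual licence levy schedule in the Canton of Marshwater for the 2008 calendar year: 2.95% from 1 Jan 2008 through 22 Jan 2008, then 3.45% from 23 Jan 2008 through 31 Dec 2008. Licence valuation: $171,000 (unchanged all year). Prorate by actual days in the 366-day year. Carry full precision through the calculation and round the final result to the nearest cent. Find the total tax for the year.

$5,848.11

1 Jan – 22 Jan 2008: 22 days at 2.95% → $171,000 × 2.95% × 22/366 = $303.2213
23 Jan – 31 Dec 2008: 344 days at 3.45% → $171,000 × 3.45% × 344/366 = $5,544.8852
Total = $5,848.1066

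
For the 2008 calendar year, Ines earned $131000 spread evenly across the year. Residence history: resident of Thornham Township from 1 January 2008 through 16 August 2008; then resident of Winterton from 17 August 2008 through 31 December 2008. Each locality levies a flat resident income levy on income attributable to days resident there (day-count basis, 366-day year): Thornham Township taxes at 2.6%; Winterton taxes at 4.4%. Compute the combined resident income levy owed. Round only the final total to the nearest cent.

$4288.64

Thornham Township, 1 January – 16 August 2008: 229 days → $131000 × 2.6% × 229/366 = $2131.0765
Winterton, 17 August – 31 December 2008: 137 days → $131000 × 4.4% × 137/366 = $2157.5628
Total = $4288.6393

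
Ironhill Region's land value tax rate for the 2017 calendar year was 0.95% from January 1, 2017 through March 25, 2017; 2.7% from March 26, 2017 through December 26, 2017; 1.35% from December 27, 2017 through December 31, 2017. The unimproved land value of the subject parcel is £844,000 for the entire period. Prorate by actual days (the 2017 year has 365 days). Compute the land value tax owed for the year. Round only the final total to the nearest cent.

£19,232.79

January 1 – March 25, 2017: 84 days at 0.95% → £844,000 × 0.95% × 84/365 = £1,845.2384
March 26 – December 26, 2017: 276 days at 2.7% → £844,000 × 2.7% × 276/365 = £17,231.4740
December 27 – December 31, 2017: 5 days at 1.35% → £844,000 × 1.35% × 5/365 = £156.0822
Total = £19,232.7945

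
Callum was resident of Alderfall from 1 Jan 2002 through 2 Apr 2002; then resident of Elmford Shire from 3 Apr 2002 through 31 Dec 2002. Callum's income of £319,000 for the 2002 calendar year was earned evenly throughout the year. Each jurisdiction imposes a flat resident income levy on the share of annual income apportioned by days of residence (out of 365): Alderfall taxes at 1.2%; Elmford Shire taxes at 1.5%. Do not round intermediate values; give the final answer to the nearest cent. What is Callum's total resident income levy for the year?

Alderfall, 1 Jan – 2 Apr 2002: 92 days → £319,000 × 1.2% × 92/365 = £964.8658
Elmford Shire, 3 Apr – 31 Dec 2002: 273 days → £319,000 × 1.5% × 273/365 = £3,578.9178
Total = £4,543.7836

£4,543.78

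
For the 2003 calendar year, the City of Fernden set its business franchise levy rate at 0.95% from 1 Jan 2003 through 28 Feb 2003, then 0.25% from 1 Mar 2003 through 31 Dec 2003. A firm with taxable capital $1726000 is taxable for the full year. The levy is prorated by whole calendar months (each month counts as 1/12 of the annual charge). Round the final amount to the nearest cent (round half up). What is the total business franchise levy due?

$6328.67

1 Jan – 28 Feb 2003: 2 months at 0.95% → $1726000 × 0.95% × 2/12 = $2732.8333
1 Mar – 31 Dec 2003: 10 months at 0.25% → $1726000 × 0.25% × 10/12 = $3595.8333
Total = $6328.6667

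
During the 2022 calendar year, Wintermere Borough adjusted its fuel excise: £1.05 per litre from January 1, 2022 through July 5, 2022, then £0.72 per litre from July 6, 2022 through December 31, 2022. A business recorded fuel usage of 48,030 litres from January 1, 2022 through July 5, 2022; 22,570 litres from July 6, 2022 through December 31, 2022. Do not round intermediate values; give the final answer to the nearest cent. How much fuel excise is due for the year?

£66,681.90

January 1 – July 5, 2022: 48,030 litres at £1.05/litre → £50,431.50
July 6 – December 31, 2022: 22,570 litres at £0.72/litre → £16,250.40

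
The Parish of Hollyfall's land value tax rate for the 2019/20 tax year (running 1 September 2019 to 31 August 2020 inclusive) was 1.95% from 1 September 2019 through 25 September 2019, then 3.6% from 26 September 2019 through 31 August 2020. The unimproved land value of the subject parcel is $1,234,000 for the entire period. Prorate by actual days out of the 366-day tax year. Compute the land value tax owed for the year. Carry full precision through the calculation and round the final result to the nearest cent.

1 September – 25 September 2019: 25 days at 1.95% → $1,234,000 × 1.95% × 25/366 = $1,643.6475
26 September 2019 – 31 August 2020: 341 days at 3.6% → $1,234,000 × 3.6% × 341/366 = $41,389.5738
Total = $43,033.2213

$43,033.22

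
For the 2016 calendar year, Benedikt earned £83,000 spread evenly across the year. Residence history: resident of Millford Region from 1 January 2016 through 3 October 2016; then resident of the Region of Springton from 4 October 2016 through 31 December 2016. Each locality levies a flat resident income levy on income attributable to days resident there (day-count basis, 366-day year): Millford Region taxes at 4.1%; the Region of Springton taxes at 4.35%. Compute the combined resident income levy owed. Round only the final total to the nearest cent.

Millford Region, 1 January – 3 October 2016: 277 days → £83,000 × 4.1% × 277/366 = £2,575.4945
The Region of Springton, 4 October – 31 December 2016: 89 days → £83,000 × 4.35% × 89/366 = £877.9631
Total = £3,453.4577

£3,453.46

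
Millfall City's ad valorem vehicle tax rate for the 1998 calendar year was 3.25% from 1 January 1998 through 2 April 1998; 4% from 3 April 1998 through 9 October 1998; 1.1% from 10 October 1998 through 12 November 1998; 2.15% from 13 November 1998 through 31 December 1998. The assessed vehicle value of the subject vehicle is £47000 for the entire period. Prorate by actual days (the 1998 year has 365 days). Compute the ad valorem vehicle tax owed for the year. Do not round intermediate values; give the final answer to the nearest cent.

£1547.46

1 January – 2 April 1998: 92 days at 3.25% → £47000 × 3.25% × 92/365 = £385.0137
3 April – 9 October 1998: 190 days at 4% → £47000 × 4% × 190/365 = £978.6301
10 October – 12 November 1998: 34 days at 1.1% → £47000 × 1.1% × 34/365 = £48.1589
13 November – 31 December 1998: 49 days at 2.15% → £47000 × 2.15% × 49/365 = £135.6562
Total = £1547.4589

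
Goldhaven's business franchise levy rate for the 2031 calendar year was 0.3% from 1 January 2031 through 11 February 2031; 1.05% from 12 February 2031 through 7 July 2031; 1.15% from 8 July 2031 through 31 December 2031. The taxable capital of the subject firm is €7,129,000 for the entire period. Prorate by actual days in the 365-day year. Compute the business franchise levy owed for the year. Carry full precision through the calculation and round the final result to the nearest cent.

1 January – 11 February 2031: 42 days at 0.3% → €7,129,000 × 0.3% × 42/365 = €2,460.9699
12 February – 7 July 2031: 146 days at 1.05% → €7,129,000 × 1.05% × 146/365 = €29,941.8000
8 July – 31 December 2031: 177 days at 1.15% → €7,129,000 × 1.15% × 177/365 = €39,756.3822
Total = €72,159.1521

€72,159.15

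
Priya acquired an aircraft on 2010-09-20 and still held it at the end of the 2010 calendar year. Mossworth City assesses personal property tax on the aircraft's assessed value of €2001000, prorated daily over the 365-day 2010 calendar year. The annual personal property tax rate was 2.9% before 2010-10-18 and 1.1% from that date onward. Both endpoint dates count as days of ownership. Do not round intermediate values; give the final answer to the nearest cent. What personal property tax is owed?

2010-09-20 to 2010-10-17: 28 days at 2.9% → €2001000 × 2.9% × 28/365 = €4451.5397
2010-10-18 to 2010-12-31: 75 days at 1.1% → €2001000 × 1.1% × 75/365 = €4522.8082
Total = €8974.3479

€8974.35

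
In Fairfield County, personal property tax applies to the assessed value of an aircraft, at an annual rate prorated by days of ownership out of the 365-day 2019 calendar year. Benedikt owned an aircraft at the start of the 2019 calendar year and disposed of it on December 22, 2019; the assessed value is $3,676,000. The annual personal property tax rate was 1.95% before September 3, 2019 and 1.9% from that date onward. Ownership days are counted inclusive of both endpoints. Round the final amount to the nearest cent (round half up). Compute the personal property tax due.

$69,355.55

January 1 – September 2, 2019: 245 days at 1.95% → $3,676,000 × 1.95% × 245/365 = $48,115.3151
September 3 – December 22, 2019: 111 days at 1.9% → $3,676,000 × 1.9% × 111/365 = $21,240.2301
Total = $69,355.5452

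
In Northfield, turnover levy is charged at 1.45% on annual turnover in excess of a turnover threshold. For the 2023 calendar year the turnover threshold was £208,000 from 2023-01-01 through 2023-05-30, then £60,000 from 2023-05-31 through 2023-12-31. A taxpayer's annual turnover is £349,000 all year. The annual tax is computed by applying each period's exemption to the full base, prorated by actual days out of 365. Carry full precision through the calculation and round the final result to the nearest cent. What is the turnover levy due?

£3,308.58

2023-01-01 to 2023-05-30: 150 days, exemption £208,000 → (£349,000 − £208,000) × 1.45% × 150/365 = £840.2055
2023-05-31 to 2023-12-31: 215 days, exemption £60,000 → (£349,000 − £60,000) × 1.45% × 215/365 = £2,468.3767
Total = £3,308.5822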